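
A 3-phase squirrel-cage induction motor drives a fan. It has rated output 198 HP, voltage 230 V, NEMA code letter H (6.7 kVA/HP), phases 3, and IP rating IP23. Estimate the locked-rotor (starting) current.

3330 A

S_LR = 6.7 × 198 = 1326.6 kVA
I_LR = S_LR/(√3·V_L) = 1326600/(1.732×230) = 3330 A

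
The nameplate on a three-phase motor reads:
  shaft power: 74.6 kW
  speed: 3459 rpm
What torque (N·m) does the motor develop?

206 N·m

ω = 2π × 3459/60 = 362.2 rad/s
τ = P/ω = 74600/362.2 = 206 N·m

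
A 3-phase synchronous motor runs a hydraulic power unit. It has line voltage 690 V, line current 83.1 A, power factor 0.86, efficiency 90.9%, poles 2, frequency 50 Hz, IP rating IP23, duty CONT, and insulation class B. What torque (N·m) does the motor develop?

P_in = √3·V·I·cosφ = 1.732 × 690 × 83.1 × 0.86 = 85408 W
P_out = η·P_in = 0.909 × 85408 = 77636 W
n = n_s = 120×50/2 = 3000 rpm (synchronous)
ω = 2π×3000/60 = 314.2 rad/s
τ = P_out/ω = 77636/314.2 = 247 N·m

247 N·m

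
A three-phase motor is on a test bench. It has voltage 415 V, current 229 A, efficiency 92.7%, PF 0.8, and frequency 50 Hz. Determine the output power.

122 kW

P_in = √3·V·I·cosφ = 1.732 × 415 × 229 × 0.8 = 131680 W
P_out = η·P_in = 0.927 × 131680 = 122067 W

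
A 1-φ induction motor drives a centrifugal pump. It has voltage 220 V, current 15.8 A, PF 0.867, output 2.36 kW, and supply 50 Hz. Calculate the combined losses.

P_in = V·I·cosφ = 220×15.8×0.867 = 3014 W
P_out = 2360 W
Losses = P_in − P_out = 3014 − 2360 = 654 W

654 W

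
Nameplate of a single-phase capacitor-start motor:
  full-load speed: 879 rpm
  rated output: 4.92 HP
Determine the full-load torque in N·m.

P_out = 4.92 × 746 = 3670 W
ω = 2π × 879/60 = 92.05 rad/s
τ = P_out/ω = 3670/92.05 = 39.9 N·m

39.9 N·m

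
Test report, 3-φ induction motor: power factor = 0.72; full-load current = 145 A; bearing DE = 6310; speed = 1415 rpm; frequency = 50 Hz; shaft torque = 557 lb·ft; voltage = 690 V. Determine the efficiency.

τ = 557 lb·ft × 1.356 = 755.3 N·m
ω = 2π × 1415/60 = 148.2 rad/s; P_out = τω = 755.3 × 148.2 = 111935 W
P_in = √3·V_L·I_L·cosφ = 1.732 × 690 × 145 × 0.72 = 124766 W
η = P_out / P_in = 111935 / 124766 = 0.897 = 89.7%

89.7 %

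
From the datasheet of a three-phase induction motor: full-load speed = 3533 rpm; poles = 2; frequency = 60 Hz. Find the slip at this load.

n_s = 120f/p = 120×60/2 = 3600 rpm
s = (n_s − n)/n_s = (3600 − 3533)/3600 = 0.0186

1.9 %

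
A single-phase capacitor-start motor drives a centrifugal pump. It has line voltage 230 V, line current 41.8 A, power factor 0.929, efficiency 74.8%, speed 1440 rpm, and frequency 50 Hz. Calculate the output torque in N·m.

44.3 N·m

P_in = V·I·cosφ = 230 × 41.8 × 0.929 = 8931 W
P_out = η·P_in = 0.748 × 8931 = 6680 W
n = 1440 rpm
ω = 2π×1440/60 = 150.8 rad/s
τ = P_out/ω = 6680/150.8 = 44.3 N·m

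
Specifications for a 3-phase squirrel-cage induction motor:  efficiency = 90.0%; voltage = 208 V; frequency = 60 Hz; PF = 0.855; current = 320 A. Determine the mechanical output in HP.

P_in = √3·V·I·cosφ = 1.732 × 208 × 320 × 0.855 = 98566 W
P_out = η·P_in = 0.9 × 98566 = 88709 W
= 88709/746 = 119 HP

119 HP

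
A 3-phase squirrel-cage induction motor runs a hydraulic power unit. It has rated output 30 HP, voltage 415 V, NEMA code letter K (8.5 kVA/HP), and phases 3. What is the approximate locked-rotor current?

355 A

S_LR = 8.5 × 30 = 255 kVA
I_LR = S_LR/(√3·V_L) = 255000/(1.732×415) = 355 A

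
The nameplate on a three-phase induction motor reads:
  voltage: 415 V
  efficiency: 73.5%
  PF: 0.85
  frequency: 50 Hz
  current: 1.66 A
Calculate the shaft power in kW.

0.745 kW

P_in = √3·V·I·cosφ = 1.732 × 415 × 1.66 × 0.85 = 1014 W
P_out = η·P_in = 0.735 × 1014 = 745 W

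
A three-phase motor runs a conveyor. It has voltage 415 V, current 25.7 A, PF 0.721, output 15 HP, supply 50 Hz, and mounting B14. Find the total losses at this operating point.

P_in = √3·V·I·cosφ = 1.732×415×25.7×0.721 = 13319 W
P_out = 15×746 = 11190 W
Losses = P_in − P_out = 13319 − 11190 = 2129 W

2.13 kW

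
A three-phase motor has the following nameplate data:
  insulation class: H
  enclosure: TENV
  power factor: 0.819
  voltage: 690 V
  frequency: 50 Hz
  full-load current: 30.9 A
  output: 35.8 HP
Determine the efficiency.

P_out = 35.8 × 746 = 26707 W
P_in = √3·V_L·I_L·cosφ = 1.732 × 690 × 30.9 × 0.819 = 30244 W
η = P_out / P_in = 26707 / 30244 = 0.883 = 88.3%

88.3 %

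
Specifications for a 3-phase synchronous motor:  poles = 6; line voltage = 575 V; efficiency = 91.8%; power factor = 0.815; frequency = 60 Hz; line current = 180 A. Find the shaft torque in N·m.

1070 N·m

P_in = √3·V·I·cosφ = 1.732 × 575 × 180 × 0.815 = 146099 W
P_out = η·P_in = 0.918 × 146099 = 134119 W
n = n_s = 120×60/6 = 1200 rpm (synchronous)
ω = 2π×1200/60 = 125.7 rad/s
τ = P_out/ω = 134119/125.7 = 1070 N·m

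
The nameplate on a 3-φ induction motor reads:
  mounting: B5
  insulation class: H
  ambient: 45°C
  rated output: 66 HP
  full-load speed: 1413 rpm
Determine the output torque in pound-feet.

245 lb·ft

P_out = 66 × 746 = 49236 W
ω = 2π × 1413/60 = 148 rad/s
τ = P_out/ω = 49236/148 = 332.7 N·m
In lb·ft: 332.7/1.356 = 245 lb·ft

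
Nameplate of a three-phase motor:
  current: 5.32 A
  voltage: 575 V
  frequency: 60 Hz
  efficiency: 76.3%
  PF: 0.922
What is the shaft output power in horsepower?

5 HP

P_in = √3·V·I·cosφ = 1.732 × 575 × 5.32 × 0.922 = 4885 W
P_out = η·P_in = 0.763 × 4885 = 3727 W
= 3727/746 = 5 HP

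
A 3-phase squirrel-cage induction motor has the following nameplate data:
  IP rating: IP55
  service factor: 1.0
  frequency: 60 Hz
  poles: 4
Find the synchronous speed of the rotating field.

n_s = 120f/p = 120×60/4 = 1800 rpm

1800 rpm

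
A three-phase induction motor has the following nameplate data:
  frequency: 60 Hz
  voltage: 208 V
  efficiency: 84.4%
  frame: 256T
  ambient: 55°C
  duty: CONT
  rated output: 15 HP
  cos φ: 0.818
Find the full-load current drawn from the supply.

45 A

P_out = 15 × 746 = 11190 W
P_in = P_out / η = 11190 / 0.844 = 13258 W
I_L = P_in / (√3·V_L·cosφ) = 13258 / (1.732 × 208 × 0.818) = 45 A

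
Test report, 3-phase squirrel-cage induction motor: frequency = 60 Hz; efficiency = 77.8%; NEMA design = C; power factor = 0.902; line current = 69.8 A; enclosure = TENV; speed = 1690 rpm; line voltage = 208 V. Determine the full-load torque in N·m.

99.7 N·m

P_in = √3·V·I·cosφ = 1.732 × 208 × 69.8 × 0.902 = 22682 W
P_out = η·P_in = 0.778 × 22682 = 17647 W
n = 1690 rpm
ω = 2π×1690/60 = 177 rad/s
τ = P_out/ω = 17647/177 = 99.7 N·m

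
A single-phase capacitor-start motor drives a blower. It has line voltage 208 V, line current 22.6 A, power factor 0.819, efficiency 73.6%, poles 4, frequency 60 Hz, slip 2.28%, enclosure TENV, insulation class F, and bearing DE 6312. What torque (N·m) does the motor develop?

15.4 N·m

P_in = V·I·cosφ = 208 × 22.6 × 0.819 = 3850 W
P_out = η·P_in = 0.736 × 3850 = 2834 W
n_s = 120×60/4 = 1800 rpm; n = 1800×(1−0.0228) = 1759 rpm
ω = 2π×1759/60 = 184.2 rad/s
τ = P_out/ω = 2834/184.2 = 15.4 N·m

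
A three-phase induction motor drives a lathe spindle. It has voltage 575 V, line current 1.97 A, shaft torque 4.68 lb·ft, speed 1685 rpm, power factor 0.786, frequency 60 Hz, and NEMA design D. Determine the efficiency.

72.6 %

τ = 4.68 lb·ft × 1.356 = 6.346 N·m
ω = 2π × 1685/60 = 176.5 rad/s; P_out = τω = 6.346 × 176.5 = 1120 W
P_in = √3·V_L·I_L·cosφ = 1.732 × 575 × 1.97 × 0.786 = 1542 W
η = P_out / P_in = 1120 / 1542 = 0.726 = 72.6%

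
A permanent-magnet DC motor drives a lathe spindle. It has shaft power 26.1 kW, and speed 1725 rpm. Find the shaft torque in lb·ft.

ω = 2π × 1725/60 = 180.6 rad/s
τ = P/ω = 26100/180.6 = 144.5 N·m
In lb·ft: 144.5/1.356 = 107 lb·ft

107 lb·ft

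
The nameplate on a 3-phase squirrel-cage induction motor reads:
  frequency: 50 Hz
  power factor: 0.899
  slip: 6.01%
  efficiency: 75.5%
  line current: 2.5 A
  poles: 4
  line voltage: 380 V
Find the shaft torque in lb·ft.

5.58 lb·ft

P_in = √3·V·I·cosφ = 1.732 × 380 × 2.5 × 0.899 = 1479 W
P_out = η·P_in = 0.755 × 1479 = 1117 W
n_s = 120×50/4 = 1500 rpm; n = 1500×(1−0.0601) = 1410 rpm
ω = 2π×1410/60 = 147.7 rad/s
τ = P_out/ω = 1117/147.7 = 7.563 N·m
In lb·ft: 7.563/1.356 = 5.58 lb·ft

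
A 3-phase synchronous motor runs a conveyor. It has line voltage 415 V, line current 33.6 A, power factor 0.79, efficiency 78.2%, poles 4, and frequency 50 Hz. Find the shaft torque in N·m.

95 N·m

P_in = √3·V·I·cosφ = 1.732 × 415 × 33.6 × 0.79 = 19079 W
P_out = η·P_in = 0.782 × 19079 = 14920 W
n = n_s = 120×50/4 = 1500 rpm (synchronous)
ω = 2π×1500/60 = 157.1 rad/s
τ = P_out/ω = 14920/157.1 = 95 N·m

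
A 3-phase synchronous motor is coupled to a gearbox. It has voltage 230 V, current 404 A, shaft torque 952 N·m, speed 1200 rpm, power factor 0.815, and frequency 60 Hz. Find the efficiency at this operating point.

ω = 2π × 1200/60 = 125.7 rad/s; P_out = τω = 952 × 125.7 = 119666 W
P_in = √3·V_L·I_L·cosφ = 1.732 × 230 × 404 × 0.815 = 131164 W
η = P_out / P_in = 119666 / 131164 = 0.912 = 91.2%

91.2 %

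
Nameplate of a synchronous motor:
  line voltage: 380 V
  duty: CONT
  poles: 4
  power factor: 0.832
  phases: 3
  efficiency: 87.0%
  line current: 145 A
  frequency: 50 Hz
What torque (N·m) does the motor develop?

P_in = √3·V·I·cosφ = 1.732 × 380 × 145 × 0.832 = 79400 W
P_out = η·P_in = 0.87 × 79400 = 69078 W
n = n_s = 120×50/4 = 1500 rpm (synchronous)
ω = 2π×1500/60 = 157.1 rad/s
τ = P_out/ω = 69078/157.1 = 440 N·m

440 N·m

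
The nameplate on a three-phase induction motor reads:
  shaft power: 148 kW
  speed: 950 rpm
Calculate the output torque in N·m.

1490 N·m

ω = 2π × 950/60 = 99.48 rad/s
τ = P/ω = 148000/99.48 = 1490 N·m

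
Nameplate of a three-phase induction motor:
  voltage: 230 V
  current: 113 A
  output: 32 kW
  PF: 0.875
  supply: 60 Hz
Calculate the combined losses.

7390 W

P_in = √3·V·I·cosφ = 1.732×230×113×0.875 = 39388 W
P_out = 32000 W
Losses = P_in − P_out = 39388 − 32000 = 7388 W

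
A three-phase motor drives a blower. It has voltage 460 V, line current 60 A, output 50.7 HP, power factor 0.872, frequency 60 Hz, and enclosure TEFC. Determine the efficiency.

90.7 %

P_out = 50.7 × 746 = 37822 W
P_in = √3·V_L·I_L·cosφ = 1.732 × 460 × 60 × 0.872 = 41684 W
η = P_out / P_in = 37822 / 41684 = 0.907 = 90.7%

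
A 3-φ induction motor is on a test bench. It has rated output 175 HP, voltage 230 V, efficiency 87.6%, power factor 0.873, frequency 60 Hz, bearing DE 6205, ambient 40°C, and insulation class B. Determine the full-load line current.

429 A

P_out = 175 × 746 = 130550 W
P_in = P_out / η = 130550 / 0.876 = 149030 W
I_L = P_in / (√3·V_L·cosφ) = 149030 / (1.732 × 230 × 0.873) = 429 A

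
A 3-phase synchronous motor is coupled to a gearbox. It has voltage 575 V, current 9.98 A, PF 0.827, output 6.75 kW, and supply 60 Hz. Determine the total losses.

P_in = √3·V·I·cosφ = 1.732×575×9.98×0.827 = 8220 W
P_out = 6750 W
Losses = P_in − P_out = 8220 − 6750 = 1470 W

1.47 kW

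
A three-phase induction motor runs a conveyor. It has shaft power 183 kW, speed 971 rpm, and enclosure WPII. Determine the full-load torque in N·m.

1800 N·m

ω = 2π × 971/60 = 101.7 rad/s
τ = P/ω = 183000/101.7 = 1800 N·m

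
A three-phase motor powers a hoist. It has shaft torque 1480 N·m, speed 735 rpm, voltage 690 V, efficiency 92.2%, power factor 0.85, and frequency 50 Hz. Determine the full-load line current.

ω = 2π×735/60 = 76.97 rad/s; P_out = τω = 1480 × 76.97 = 113916 W
P_in = P_out / η = 113916 / 0.922 = 123553 W
I_L = P_in / (√3·V_L·cosφ) = 123553 / (1.732 × 690 × 0.85) = 122 A

122 A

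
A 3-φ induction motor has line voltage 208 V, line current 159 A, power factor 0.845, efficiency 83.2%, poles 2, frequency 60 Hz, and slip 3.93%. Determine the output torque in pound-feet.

P_in = √3·V·I·cosφ = 1.732 × 208 × 159 × 0.845 = 48402 W
P_out = η·P_in = 0.832 × 48402 = 40270 W
n_s = 120×60/2 = 3600 rpm; n = 3600×(1−0.0393) = 3459 rpm
ω = 2π×3459/60 = 362.2 rad/s
τ = P_out/ω = 40270/362.2 = 111.2 N·m
In lb·ft: 111.2/1.356 = 82 lb·ft

82 lb·ft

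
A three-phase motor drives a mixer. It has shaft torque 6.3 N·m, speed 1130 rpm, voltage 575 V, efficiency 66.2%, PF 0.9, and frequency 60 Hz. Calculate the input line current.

1.26 A

ω = 2π×1130/60 = 118.3 rad/s; P_out = τω = 6.3 × 118.3 = 745 W
P_in = P_out / η = 745 / 0.662 = 1125 W
I_L = P_in / (√3·V_L·cosφ) = 1125 / (1.732 × 575 × 0.9) = 1.26 A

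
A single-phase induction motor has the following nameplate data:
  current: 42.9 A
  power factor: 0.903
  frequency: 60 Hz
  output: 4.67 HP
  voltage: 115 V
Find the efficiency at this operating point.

P_out = 4.67 × 746 = 3484 W
P_in = V·I·cosφ = 115 × 42.9 × 0.903 = 4455 W
η = P_out / P_in = 3484 / 4455 = 0.782 = 78.2%

78.2 %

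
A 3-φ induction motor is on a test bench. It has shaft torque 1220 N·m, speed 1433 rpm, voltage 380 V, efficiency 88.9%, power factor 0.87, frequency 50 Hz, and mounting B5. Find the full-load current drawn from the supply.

360 A

ω = 2π×1433/60 = 150.1 rad/s; P_out = τω = 1220 × 150.1 = 183122 W
P_in = P_out / η = 183122 / 0.889 = 205987 W
I_L = P_in / (√3·V_L·cosφ) = 205987 / (1.732 × 380 × 0.87) = 360 A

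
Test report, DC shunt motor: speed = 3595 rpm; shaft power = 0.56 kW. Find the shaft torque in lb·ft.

1.1 lb·ft

ω = 2π × 3595/60 = 376.5 rad/s
τ = P/ω = 560/376.5 = 1.487 N·m
In lb·ft: 1.487/1.356 = 1.1 lb·ft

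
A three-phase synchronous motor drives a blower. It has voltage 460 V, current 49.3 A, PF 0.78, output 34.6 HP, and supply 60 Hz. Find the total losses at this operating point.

4830 W

P_in = √3·V·I·cosφ = 1.732×460×49.3×0.78 = 30637 W
P_out = 34.6×746 = 25812 W
Losses = P_in − P_out = 30637 − 25812 = 4825 W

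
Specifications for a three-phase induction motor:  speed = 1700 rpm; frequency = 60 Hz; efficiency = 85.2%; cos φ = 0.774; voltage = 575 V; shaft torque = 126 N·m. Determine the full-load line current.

ω = 2π×1700/60 = 178 rad/s; P_out = τω = 126 × 178 = 22428 W
P_in = P_out / η = 22428 / 0.852 = 26324 W
I_L = P_in / (√3·V_L·cosφ) = 26324 / (1.732 × 575 × 0.774) = 34.2 A

34.2 A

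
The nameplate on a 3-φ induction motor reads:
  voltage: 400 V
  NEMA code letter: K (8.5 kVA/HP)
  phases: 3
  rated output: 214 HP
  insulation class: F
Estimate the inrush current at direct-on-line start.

S_LR = 8.5 × 214 = 1819 kVA
I_LR = S_LR/(√3·V_L) = 1819000/(1.732×400) = 2630 A

2630 A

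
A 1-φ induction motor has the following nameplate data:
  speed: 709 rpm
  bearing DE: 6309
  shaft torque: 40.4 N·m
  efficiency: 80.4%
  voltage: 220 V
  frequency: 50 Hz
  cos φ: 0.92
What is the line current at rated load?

18.4 A

ω = 2π×709/60 = 74.25 rad/s; P_out = τω = 40.4 × 74.25 = 3000 W
P_in = P_out / η = 3000 / 0.804 = 3731 W
I = P_in / (V·cosφ) = 3731 / (220 × 0.92) = 18.4 A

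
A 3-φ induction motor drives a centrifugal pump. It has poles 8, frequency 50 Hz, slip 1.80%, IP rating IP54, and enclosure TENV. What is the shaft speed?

n_s = 120f/p = 120×50/8 = 750 rpm
n = n_s(1 − s) = 750 × (1 − 0.018) = 736 rpm

736 rpm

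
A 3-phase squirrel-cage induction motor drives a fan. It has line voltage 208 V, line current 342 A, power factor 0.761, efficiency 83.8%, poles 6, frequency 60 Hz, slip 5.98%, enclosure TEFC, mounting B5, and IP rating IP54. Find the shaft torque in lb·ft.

P_in = √3·V·I·cosφ = 1.732 × 208 × 342 × 0.761 = 93761 W
P_out = η·P_in = 0.838 × 93761 = 78572 W
n_s = 120×60/6 = 1200 rpm; n = 1200×(1−0.0598) = 1128 rpm
ω = 2π×1128/60 = 118.1 rad/s
τ = P_out/ω = 78572/118.1 = 665.3 N·m
In lb·ft: 665.3/1.356 = 491 lb·ft

491 lb·ft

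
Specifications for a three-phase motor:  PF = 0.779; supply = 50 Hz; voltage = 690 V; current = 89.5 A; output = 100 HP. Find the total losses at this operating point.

P_in = √3·V·I·cosφ = 1.732×690×89.5×0.779 = 83322 W
P_out = 100×746 = 74600 W
Losses = P_in − P_out = 83322 − 74600 = 8722 W

8.72 kW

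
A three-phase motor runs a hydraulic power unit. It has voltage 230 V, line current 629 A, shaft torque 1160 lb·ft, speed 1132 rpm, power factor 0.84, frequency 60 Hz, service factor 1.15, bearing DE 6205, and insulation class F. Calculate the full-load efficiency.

τ = 1160 lb·ft × 1.356 = 1573 N·m
ω = 2π × 1132/60 = 118.5 rad/s; P_out = τω = 1573 × 118.5 = 186401 W
P_in = √3·V_L·I_L·cosφ = 1.732 × 230 × 629 × 0.84 = 210477 W
η = P_out / P_in = 186401 / 210477 = 0.886 = 88.6%

88.6 %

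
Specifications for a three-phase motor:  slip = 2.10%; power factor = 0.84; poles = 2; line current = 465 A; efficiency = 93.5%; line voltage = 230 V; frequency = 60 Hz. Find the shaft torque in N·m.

394 N·m

P_in = √3·V·I·cosφ = 1.732 × 230 × 465 × 0.84 = 155599 W
P_out = η·P_in = 0.935 × 155599 = 145485 W
n_s = 120×60/2 = 3600 rpm; n = 3600×(1−0.021) = 3524 rpm
ω = 2π×3524/60 = 369 rad/s
τ = P_out/ω = 145485/369 = 394 N·m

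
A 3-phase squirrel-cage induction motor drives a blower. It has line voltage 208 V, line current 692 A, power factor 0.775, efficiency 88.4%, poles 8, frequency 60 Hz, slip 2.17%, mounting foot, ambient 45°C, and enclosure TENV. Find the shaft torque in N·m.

1850 N·m

P_in = √3·V·I·cosφ = 1.732 × 208 × 692 × 0.775 = 193205 W
P_out = η·P_in = 0.884 × 193205 = 170793 W
n_s = 120×60/8 = 900 rpm; n = 900×(1−0.0217) = 880 rpm
ω = 2π×880/60 = 92.15 rad/s
τ = P_out/ω = 170793/92.15 = 1850 N·m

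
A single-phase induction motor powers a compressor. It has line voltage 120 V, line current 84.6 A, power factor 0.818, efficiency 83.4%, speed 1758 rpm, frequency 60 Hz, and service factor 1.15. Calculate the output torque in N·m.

P_in = V·I·cosφ = 120 × 84.6 × 0.818 = 8304 W
P_out = η·P_in = 0.834 × 8304 = 6926 W
n = 1758 rpm
ω = 2π×1758/60 = 184.1 rad/s
τ = P_out/ω = 6926/184.1 = 37.6 N·m

37.6 N·m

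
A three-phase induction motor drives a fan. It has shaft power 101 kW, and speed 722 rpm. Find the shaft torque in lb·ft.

985 lb·ft

ω = 2π × 722/60 = 75.61 rad/s
τ = P/ω = 101000/75.61 = 1336 N·m
In lb·ft: 1336/1.356 = 985 lb·ft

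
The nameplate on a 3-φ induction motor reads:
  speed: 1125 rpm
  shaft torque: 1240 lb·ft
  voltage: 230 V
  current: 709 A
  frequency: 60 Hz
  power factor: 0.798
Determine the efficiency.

87.9 %

τ = 1240 lb·ft × 1.356 = 1681 N·m
ω = 2π × 1125/60 = 117.8 rad/s; P_out = τω = 1681 × 117.8 = 198022 W
P_in = √3·V_L·I_L·cosφ = 1.732 × 230 × 709 × 0.798 = 225385 W
η = P_out / P_in = 198022 / 225385 = 0.879 = 87.9%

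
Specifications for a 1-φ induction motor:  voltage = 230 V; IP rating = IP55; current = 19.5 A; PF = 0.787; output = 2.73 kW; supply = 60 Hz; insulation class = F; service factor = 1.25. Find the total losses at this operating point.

800 W

P_in = V·I·cosφ = 230×19.5×0.787 = 3530 W
P_out = 2730 W
Losses = P_in − P_out = 3530 − 2730 = 800 W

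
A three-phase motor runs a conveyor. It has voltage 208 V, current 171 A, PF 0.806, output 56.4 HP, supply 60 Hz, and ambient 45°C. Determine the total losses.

7580 W

P_in = √3·V·I·cosφ = 1.732×208×171×0.806 = 49653 W
P_out = 56.4×746 = 42074 W
Losses = P_in − P_out = 49653 − 42074 = 7579 W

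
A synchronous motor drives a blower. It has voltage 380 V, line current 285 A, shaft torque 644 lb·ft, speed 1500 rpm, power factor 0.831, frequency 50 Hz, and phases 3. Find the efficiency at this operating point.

τ = 644 lb·ft × 1.356 = 873.3 N·m
ω = 2π × 1500/60 = 157.1 rad/s; P_out = τω = 873.3 × 157.1 = 137195 W
P_in = √3·V_L·I_L·cosφ = 1.732 × 380 × 285 × 0.831 = 155875 W
η = P_out / P_in = 137195 / 155875 = 0.880 = 88.0%

88.0 %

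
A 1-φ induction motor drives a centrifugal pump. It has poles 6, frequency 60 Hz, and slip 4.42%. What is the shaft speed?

1147 rpm

n_s = 120f/p = 120×60/6 = 1200 rpm
n = n_s(1 − s) = 1200 × (1 − 0.0442) = 1147 rpm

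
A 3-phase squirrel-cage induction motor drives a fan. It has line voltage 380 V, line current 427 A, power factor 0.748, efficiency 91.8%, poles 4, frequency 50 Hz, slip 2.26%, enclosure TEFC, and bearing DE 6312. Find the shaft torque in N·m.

P_in = √3·V·I·cosφ = 1.732 × 380 × 427 × 0.748 = 210214 W
P_out = η·P_in = 0.918 × 210214 = 192976 W
n_s = 120×50/4 = 1500 rpm; n = 1500×(1−0.0226) = 1466 rpm
ω = 2π×1466/60 = 153.5 rad/s
τ = P_out/ω = 192976/153.5 = 1260 N·m

1260 N·m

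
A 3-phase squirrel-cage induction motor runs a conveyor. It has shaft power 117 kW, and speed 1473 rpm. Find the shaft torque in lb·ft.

ω = 2π × 1473/60 = 154.3 rad/s
τ = P/ω = 117000/154.3 = 758.3 N·m
In lb·ft: 758.3/1.356 = 559 lb·ft

559 lb·ft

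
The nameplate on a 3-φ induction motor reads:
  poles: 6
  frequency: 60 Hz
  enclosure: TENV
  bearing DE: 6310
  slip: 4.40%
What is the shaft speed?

1147 rpm

n_s = 120f/p = 120×60/6 = 1200 rpm
n = n_s(1 − s) = 1200 × (1 − 0.044) = 1147 rpm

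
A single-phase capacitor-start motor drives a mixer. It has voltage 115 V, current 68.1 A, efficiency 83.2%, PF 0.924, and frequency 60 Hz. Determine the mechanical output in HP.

P_in = V·I·cosφ = 115 × 68.1 × 0.924 = 7236 W
P_out = η·P_in = 0.832 × 7236 = 6020 W
= 6020/746 = 8.07 HP

8.07 HP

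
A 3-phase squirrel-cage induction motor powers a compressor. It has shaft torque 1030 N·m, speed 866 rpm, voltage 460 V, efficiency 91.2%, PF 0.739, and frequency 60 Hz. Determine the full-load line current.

ω = 2π×866/60 = 90.69 rad/s; P_out = τω = 1030 × 90.69 = 93411 W
P_in = P_out / η = 93411 / 0.912 = 102424 W
I_L = P_in / (√3·V_L·cosφ) = 102424 / (1.732 × 460 × 0.739) = 174 A

174 A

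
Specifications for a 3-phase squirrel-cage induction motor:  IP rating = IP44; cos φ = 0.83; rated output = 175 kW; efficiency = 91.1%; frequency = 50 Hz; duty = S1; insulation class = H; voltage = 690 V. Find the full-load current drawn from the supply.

194 A

P_out = 175 kW = 175000 W
P_in = P_out / η = 175000 / 0.911 = 192097 W
I_L = P_in / (√3·V_L·cosφ) = 192097 / (1.732 × 690 × 0.83) = 194 A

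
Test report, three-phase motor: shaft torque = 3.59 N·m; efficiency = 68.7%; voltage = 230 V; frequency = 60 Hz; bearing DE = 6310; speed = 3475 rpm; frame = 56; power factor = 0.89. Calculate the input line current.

5.36 A

ω = 2π×3475/60 = 363.9 rad/s; P_out = τω = 3.59 × 363.9 = 1306 W
P_in = P_out / η = 1306 / 0.687 = 1901 W
I_L = P_in / (√3·V_L·cosφ) = 1901 / (1.732 × 230 × 0.89) = 5.36 A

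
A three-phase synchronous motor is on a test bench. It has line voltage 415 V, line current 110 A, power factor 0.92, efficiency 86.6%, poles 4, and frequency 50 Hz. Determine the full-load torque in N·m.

401 N·m

P_in = √3·V·I·cosφ = 1.732 × 415 × 110 × 0.92 = 72741 W
P_out = η·P_in = 0.866 × 72741 = 62994 W
n = n_s = 120×50/4 = 1500 rpm (synchronous)
ω = 2π×1500/60 = 157.1 rad/s
τ = P_out/ω = 62994/157.1 = 401 N·m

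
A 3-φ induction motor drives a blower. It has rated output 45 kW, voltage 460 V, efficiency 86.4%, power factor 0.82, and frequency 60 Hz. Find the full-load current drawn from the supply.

P_out = 45 kW = 45000 W
P_in = P_out / η = 45000 / 0.864 = 52083 W
I_L = P_in / (√3·V_L·cosφ) = 52083 / (1.732 × 460 × 0.82) = 79.7 A

79.7 A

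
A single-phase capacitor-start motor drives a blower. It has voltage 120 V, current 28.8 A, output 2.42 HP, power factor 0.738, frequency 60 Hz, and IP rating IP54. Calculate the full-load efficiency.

70.8 %

P_out = 2.42 × 746 = 1805 W
P_in = V·I·cosφ = 120 × 28.8 × 0.738 = 2551 W
η = P_out / P_in = 1805 / 2551 = 0.708 = 70.8%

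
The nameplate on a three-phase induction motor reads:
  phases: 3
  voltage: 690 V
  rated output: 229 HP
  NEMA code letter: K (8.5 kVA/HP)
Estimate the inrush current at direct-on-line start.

S_LR = 8.5 × 229 = 1946.5 kVA
I_LR = S_LR/(√3·V_L) = 1946500/(1.732×690) = 1630 A

1630 A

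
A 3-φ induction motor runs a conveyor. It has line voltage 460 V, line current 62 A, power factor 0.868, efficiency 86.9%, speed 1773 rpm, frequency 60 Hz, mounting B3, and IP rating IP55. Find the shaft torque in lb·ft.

P_in = √3·V·I·cosφ = 1.732 × 460 × 62 × 0.868 = 42876 W
P_out = η·P_in = 0.869 × 42876 = 37259 W
n = 1773 rpm
ω = 2π×1773/60 = 185.7 rad/s
τ = P_out/ω = 37259/185.7 = 200.6 N·m
In lb·ft: 200.6/1.356 = 148 lb·ft

148 lb·ft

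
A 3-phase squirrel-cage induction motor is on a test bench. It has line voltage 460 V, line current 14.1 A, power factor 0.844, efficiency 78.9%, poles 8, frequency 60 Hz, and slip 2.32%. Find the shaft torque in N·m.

P_in = √3·V·I·cosφ = 1.732 × 460 × 14.1 × 0.844 = 9481 W
P_out = η·P_in = 0.789 × 9481 = 7481 W
n_s = 120×60/8 = 900 rpm; n = 900×(1−0.0232) = 879 rpm
ω = 2π×879/60 = 92.05 rad/s
τ = P_out/ω = 7481/92.05 = 81.3 N·m

81.3 N·m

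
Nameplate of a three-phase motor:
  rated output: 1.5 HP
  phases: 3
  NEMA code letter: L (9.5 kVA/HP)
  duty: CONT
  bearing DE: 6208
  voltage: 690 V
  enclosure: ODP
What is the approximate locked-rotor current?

S_LR = 9.5 × 1.5 = 14.25 kVA
I_LR = S_LR/(√3·V_L) = 14250/(1.732×690) = 11.9 A

11.9 A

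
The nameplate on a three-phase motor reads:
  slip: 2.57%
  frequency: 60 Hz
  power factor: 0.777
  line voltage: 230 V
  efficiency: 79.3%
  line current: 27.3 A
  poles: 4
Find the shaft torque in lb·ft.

P_in = √3·V·I·cosφ = 1.732 × 230 × 27.3 × 0.777 = 8450 W
P_out = η·P_in = 0.793 × 8450 = 6701 W
n_s = 120×60/4 = 1800 rpm; n = 1800×(1−0.0257) = 1754 rpm
ω = 2π×1754/60 = 183.7 rad/s
τ = P_out/ω = 6701/183.7 = 36.48 N·m
In lb·ft: 36.48/1.356 = 26.9 lb·ft

26.9 lb·ft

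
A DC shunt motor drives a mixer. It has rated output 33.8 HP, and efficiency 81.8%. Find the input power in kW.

P_out = 33.8 × 746 = 25215 W
P_in = P_out/η = 25215/0.818 = 30825 W = 30.8 kW

30.8 kW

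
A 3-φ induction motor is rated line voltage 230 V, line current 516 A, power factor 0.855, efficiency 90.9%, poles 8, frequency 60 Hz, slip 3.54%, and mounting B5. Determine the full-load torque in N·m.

P_in = √3·V·I·cosφ = 1.732 × 230 × 516 × 0.855 = 175748 W
P_out = η·P_in = 0.909 × 175748 = 159755 W
n_s = 120×60/8 = 900 rpm; n = 900×(1−0.0354) = 868 rpm
ω = 2π×868/60 = 90.9 rad/s
τ = P_out/ω = 159755/90.9 = 1760 N·m

1760 N·m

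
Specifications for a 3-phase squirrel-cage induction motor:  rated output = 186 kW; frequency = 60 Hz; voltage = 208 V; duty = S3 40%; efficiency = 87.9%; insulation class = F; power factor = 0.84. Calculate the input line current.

P_out = 186 kW = 186000 W
P_in = P_out / η = 186000 / 0.879 = 211604 W
I_L = P_in / (√3·V_L·cosφ) = 211604 / (1.732 × 208 × 0.84) = 699 A

699 A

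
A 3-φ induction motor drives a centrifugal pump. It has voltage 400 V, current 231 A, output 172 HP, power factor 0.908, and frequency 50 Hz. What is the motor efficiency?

P_out = 172 × 746 = 128312 W
P_in = √3·V_L·I_L·cosφ = 1.732 × 400 × 231 × 0.908 = 145313 W
η = P_out / P_in = 128312 / 145313 = 0.883 = 88.3%

88.3 %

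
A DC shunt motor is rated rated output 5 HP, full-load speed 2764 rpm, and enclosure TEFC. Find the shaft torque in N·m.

12.9 N·m

P_out = 5 × 746 = 3730 W
ω = 2π × 2764/60 = 289.4 rad/s
τ = P_out/ω = 3730/289.4 = 12.9 N·m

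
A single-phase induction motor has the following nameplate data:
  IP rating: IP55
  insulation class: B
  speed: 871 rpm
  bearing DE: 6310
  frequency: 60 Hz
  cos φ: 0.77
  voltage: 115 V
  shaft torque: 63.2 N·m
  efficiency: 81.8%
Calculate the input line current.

79.6 A

ω = 2π×871/60 = 91.21 rad/s; P_out = τω = 63.2 × 91.21 = 5764 W
P_in = P_out / η = 5764 / 0.818 = 7046 W
I = P_in / (V·cosφ) = 7046 / (115 × 0.77) = 79.6 A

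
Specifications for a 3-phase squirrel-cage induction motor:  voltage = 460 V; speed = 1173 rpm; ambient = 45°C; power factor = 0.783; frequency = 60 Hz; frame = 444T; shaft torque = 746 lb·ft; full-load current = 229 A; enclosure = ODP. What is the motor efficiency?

87.0 %

τ = 746 lb·ft × 1.356 = 1012 N·m
ω = 2π × 1173/60 = 122.8 rad/s; P_out = τω = 1012 × 122.8 = 124274 W
P_in = √3·V_L·I_L·cosφ = 1.732 × 460 × 229 × 0.783 = 142857 W
η = P_out / P_in = 124274 / 142857 = 0.870 = 87.0%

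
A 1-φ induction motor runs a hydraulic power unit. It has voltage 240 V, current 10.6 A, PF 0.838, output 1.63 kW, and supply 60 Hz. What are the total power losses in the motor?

P_in = V·I·cosφ = 240×10.6×0.838 = 2132 W
P_out = 1630 W
Losses = P_in − P_out = 2132 − 1630 = 502 W

502 W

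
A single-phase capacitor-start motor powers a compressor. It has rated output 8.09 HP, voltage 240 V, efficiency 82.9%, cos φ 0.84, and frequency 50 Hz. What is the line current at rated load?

36.1 A

P_out = 8.09 × 746 = 6035 W
P_in = P_out / η = 6035 / 0.829 = 7280 W
I = P_in / (V·cosφ) = 7280 / (240 × 0.84) = 36.1 A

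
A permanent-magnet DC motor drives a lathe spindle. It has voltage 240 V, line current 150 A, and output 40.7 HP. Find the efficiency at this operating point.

84.3 %

P_out = 40.7 × 746 = 30362 W
P_in = V·I = 240 × 150 = 36000 W
η = P_out / P_in = 30362 / 36000 = 0.843 = 84.3%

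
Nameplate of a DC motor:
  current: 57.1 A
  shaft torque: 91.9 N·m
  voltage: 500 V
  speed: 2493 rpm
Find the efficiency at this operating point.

84.0 %

ω = 2π × 2493/60 = 261.1 rad/s; P_out = τω = 91.9 × 261.1 = 23995 W
P_in = V·I = 500 × 57.1 = 28550 W
η = P_out / P_in = 23995 / 28550 = 0.840 = 84.0%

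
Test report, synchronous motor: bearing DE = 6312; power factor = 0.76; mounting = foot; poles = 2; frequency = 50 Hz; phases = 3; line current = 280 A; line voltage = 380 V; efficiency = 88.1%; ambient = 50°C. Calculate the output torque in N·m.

P_in = √3·V·I·cosφ = 1.732 × 380 × 280 × 0.76 = 140056 W
P_out = η·P_in = 0.881 × 140056 = 123389 W
n = n_s = 120×50/2 = 3000 rpm (synchronous)
ω = 2π×3000/60 = 314.2 rad/s
τ = P_out/ω = 123389/314.2 = 393 N·m

393 N·m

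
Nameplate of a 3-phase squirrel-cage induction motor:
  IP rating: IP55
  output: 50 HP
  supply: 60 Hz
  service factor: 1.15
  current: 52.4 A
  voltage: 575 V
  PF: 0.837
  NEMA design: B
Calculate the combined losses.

6.38 kW

P_in = √3·V·I·cosφ = 1.732×575×52.4×0.837 = 43679 W
P_out = 50×746 = 37300 W
Losses = P_in − P_out = 43679 − 37300 = 6379 W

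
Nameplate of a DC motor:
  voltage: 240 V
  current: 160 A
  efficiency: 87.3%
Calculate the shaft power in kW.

P_in = V·I = 240 × 160 = 38400 W
P_out = η·P_in = 0.873 × 38400 = 33523 W

33.5 kW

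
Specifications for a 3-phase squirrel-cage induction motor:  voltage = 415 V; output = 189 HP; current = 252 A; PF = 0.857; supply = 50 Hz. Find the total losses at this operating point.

P_in = √3·V·I·cosφ = 1.732×415×252×0.857 = 155231 W
P_out = 189×746 = 140994 W
Losses = P_in − P_out = 155231 − 140994 = 14237 W

14.2 kW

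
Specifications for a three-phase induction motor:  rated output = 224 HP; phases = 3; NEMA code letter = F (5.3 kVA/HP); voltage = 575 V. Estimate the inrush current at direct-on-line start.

S_LR = 5.3 × 224 = 1187.2 kVA
I_LR = S_LR/(√3·V_L) = 1187200/(1.732×575) = 1190 A

1190 A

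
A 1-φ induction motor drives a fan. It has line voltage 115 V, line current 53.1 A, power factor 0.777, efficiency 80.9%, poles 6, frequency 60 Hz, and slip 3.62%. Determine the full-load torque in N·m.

31.7 N·m

P_in = V·I·cosφ = 115 × 53.1 × 0.777 = 4745 W
P_out = η·P_in = 0.809 × 4745 = 3839 W
n_s = 120×60/6 = 1200 rpm; n = 1200×(1−0.0362) = 1157 rpm
ω = 2π×1157/60 = 121.2 rad/s
τ = P_out/ω = 3839/121.2 = 31.7 N·m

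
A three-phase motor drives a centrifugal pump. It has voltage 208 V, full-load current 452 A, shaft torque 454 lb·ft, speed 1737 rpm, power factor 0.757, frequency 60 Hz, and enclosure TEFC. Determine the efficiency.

τ = 454 lb·ft × 1.356 = 615.6 N·m
ω = 2π × 1737/60 = 181.9 rad/s; P_out = τω = 615.6 × 181.9 = 111978 W
P_in = √3·V_L·I_L·cosφ = 1.732 × 208 × 452 × 0.757 = 123267 W
η = P_out / P_in = 111978 / 123267 = 0.908 = 90.8%

90.8 %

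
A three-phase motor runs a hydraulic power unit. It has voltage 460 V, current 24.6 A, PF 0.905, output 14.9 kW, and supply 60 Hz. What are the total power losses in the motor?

2.84 kW

P_in = √3·V·I·cosφ = 1.732×460×24.6×0.905 = 17737 W
P_out = 14900 W
Losses = P_in − P_out = 17737 − 14900 = 2837 W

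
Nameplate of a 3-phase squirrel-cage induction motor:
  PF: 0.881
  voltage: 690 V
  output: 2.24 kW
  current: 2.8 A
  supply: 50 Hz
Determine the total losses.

708 W

P_in = √3·V·I·cosφ = 1.732×690×2.8×0.881 = 2948 W
P_out = 2240 W
Losses = P_in − P_out = 2948 − 2240 = 708 W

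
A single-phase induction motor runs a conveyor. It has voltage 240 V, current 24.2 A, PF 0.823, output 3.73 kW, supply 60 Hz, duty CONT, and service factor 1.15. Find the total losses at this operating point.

1050 W

P_in = V·I·cosφ = 240×24.2×0.823 = 4780 W
P_out = 3730 W
Losses = P_in − P_out = 4780 − 3730 = 1050 W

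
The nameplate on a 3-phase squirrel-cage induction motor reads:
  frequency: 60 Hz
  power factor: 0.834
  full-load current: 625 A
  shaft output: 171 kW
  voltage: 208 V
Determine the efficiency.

91.1 %

P_out = 171 kW = 171000 W
P_in = √3·V_L·I_L·cosφ = 1.732 × 208 × 625 × 0.834 = 187783 W
η = P_out / P_in = 171000 / 187783 = 0.911 = 91.1%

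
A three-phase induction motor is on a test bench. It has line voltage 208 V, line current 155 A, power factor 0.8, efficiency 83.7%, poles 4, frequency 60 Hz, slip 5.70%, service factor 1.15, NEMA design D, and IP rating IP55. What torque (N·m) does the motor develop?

P_in = √3·V·I·cosφ = 1.732 × 208 × 155 × 0.8 = 44672 W
P_out = η·P_in = 0.837 × 44672 = 37390 W
n_s = 120×60/4 = 1800 rpm; n = 1800×(1−0.057) = 1697 rpm
ω = 2π×1697/60 = 177.7 rad/s
τ = P_out/ω = 37390/177.7 = 210 N·m

210 N·m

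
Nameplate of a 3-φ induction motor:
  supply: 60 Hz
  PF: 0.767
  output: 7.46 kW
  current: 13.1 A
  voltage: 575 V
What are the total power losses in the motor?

2550 W

P_in = √3·V·I·cosφ = 1.732×575×13.1×0.767 = 10007 W
P_out = 7460 W
Losses = P_in − P_out = 10007 − 7460 = 2547 W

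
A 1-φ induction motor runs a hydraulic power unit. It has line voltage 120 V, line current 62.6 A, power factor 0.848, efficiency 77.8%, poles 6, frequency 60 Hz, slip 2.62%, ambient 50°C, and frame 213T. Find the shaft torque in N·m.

40.5 N·m

P_in = V·I·cosφ = 120 × 62.6 × 0.848 = 6370 W
P_out = η·P_in = 0.778 × 6370 = 4956 W
n_s = 120×60/6 = 1200 rpm; n = 1200×(1−0.0262) = 1169 rpm
ω = 2π×1169/60 = 122.4 rad/s
τ = P_out/ω = 4956/122.4 = 40.5 N·m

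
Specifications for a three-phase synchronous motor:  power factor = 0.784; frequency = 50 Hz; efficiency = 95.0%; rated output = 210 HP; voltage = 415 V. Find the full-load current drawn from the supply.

293 A

P_out = 210 × 746 = 156660 W
P_in = P_out / η = 156660 / 0.950 = 164905 W
I_L = P_in / (√3·V_L·cosφ) = 164905 / (1.732 × 415 × 0.784) = 293 A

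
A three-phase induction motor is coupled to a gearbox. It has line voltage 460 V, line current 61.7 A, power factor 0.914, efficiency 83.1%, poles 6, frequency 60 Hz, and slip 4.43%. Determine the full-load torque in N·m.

311 N·m

P_in = √3·V·I·cosφ = 1.732 × 460 × 61.7 × 0.914 = 44930 W
P_out = η·P_in = 0.831 × 44930 = 37337 W
n_s = 120×60/6 = 1200 rpm; n = 1200×(1−0.0443) = 1147 rpm
ω = 2π×1147/60 = 120.1 rad/s
τ = P_out/ω = 37337/120.1 = 311 N·m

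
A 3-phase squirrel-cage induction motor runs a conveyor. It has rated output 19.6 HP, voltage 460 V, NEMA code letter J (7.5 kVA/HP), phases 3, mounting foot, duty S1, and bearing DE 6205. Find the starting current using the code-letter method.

185 A

S_LR = 7.5 × 19.6 = 147 kVA
I_LR = S_LR/(√3·V_L) = 147000/(1.732×460) = 185 A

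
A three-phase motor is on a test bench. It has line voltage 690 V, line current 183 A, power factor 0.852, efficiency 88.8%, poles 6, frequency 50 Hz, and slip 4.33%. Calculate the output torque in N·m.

P_in = √3·V·I·cosφ = 1.732 × 690 × 183 × 0.852 = 186332 W
P_out = η·P_in = 0.888 × 186332 = 165463 W
n_s = 120×50/6 = 1000 rpm; n = 1000×(1−0.0433) = 957 rpm
ω = 2π×957/60 = 100.2 rad/s
τ = P_out/ω = 165463/100.2 = 1650 N·m

1650 N·m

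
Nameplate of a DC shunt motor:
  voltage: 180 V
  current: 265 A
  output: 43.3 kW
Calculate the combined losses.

4.4 kW

P_in = V·I = 180×265 = 47700 W
P_out = 43300 W
Losses = P_in − P_out = 47700 − 43300 = 4400 W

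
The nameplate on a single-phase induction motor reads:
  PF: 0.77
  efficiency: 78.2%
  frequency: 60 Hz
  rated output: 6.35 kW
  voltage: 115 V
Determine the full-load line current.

91.7 A

P_out = 6.35 kW = 6350 W
P_in = P_out / η = 6350 / 0.782 = 8120 W
I = P_in / (V·cosφ) = 8120 / (115 × 0.77) = 91.7 A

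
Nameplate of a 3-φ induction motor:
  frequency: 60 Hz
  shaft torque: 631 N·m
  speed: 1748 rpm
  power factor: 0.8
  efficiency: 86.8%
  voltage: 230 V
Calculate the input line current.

ω = 2π×1748/60 = 183.1 rad/s; P_out = τω = 631 × 183.1 = 115536 W
P_in = P_out / η = 115536 / 0.868 = 133106 W
I_L = P_in / (√3·V_L·cosφ) = 133106 / (1.732 × 230 × 0.8) = 418 A

418 A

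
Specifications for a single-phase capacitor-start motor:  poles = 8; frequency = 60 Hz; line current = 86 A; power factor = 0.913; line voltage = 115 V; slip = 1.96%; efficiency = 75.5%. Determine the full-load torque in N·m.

P_in = V·I·cosφ = 115 × 86 × 0.913 = 9030 W
P_out = η·P_in = 0.755 × 9030 = 6818 W
n_s = 120×60/8 = 900 rpm; n = 900×(1−0.0196) = 882 rpm
ω = 2π×882/60 = 92.36 rad/s
τ = P_out/ω = 6818/92.36 = 73.8 N·m

73.8 N·m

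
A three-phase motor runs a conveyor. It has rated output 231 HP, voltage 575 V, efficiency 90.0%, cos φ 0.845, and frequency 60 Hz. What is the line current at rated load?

P_out = 231 × 746 = 172326 W
P_in = P_out / η = 172326 / 0.900 = 191473 W
I_L = P_in / (√3·V_L·cosφ) = 191473 / (1.732 × 575 × 0.845) = 228 A

228 A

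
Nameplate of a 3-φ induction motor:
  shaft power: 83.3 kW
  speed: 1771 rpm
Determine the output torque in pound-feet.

ω = 2π × 1771/60 = 185.5 rad/s
τ = P/ω = 83300/185.5 = 449.1 N·m
In lb·ft: 449.1/1.356 = 331 lb·ft

331 lb·ft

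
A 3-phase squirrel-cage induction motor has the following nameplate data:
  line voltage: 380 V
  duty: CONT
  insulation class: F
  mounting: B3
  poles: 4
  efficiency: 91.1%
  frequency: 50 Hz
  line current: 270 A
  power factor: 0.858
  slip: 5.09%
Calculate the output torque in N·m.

P_in = √3·V·I·cosφ = 1.732 × 380 × 270 × 0.858 = 152469 W
P_out = η·P_in = 0.911 × 152469 = 138899 W
n_s = 120×50/4 = 1500 rpm; n = 1500×(1−0.0509) = 1424 rpm
ω = 2π×1424/60 = 149.1 rad/s
τ = P_out/ω = 138899/149.1 = 932 N·m

932 N·m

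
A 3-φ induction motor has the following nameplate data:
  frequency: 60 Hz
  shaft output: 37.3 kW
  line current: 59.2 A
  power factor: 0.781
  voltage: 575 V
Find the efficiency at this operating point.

P_out = 37.3 kW = 37300 W
P_in = √3·V_L·I_L·cosφ = 1.732 × 575 × 59.2 × 0.781 = 46046 W
η = P_out / P_in = 37300 / 46046 = 0.810 = 81.0%

81.0 %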